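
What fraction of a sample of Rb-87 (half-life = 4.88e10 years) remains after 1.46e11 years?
N/N₀ = (1/2)^(t/t½) = 0.1257 = 12.6%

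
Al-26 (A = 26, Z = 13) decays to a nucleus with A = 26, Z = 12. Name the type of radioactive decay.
ΔA = 0, ΔZ = -1 ⇒ beta-plus decay (β⁺) or electron capture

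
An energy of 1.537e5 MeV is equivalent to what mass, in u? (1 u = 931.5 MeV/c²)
m = E/c² = 165 u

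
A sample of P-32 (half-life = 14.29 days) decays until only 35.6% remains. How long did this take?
t = t½ × log₂(N₀/N) = 21.29 days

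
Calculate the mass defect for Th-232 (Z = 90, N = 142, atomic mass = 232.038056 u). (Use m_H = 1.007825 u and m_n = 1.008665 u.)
Δm = Z·m_H + N·m_n − M = 1.897 u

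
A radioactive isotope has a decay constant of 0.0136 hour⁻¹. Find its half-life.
t½ = ln(2)/λ = 50.97 hours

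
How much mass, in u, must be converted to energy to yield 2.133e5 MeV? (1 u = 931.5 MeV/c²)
m = E/c² = 229 u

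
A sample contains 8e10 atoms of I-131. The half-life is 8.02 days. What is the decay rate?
A = λN = 6.914e9 decays/day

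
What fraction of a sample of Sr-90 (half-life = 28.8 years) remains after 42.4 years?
N/N₀ = (1/2)^(t/t½) = 0.3604 = 36%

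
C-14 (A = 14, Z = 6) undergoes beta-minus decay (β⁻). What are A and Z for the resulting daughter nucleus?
Daughter: A = 14, Z = 7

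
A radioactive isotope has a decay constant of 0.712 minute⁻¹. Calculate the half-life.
t½ = ln(2)/λ = 0.9735 minutes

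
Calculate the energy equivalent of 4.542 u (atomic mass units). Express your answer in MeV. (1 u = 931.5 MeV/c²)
E = mc² = 4231 MeV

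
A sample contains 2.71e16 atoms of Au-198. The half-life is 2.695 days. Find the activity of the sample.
A = λN = 6.97e15 decays/day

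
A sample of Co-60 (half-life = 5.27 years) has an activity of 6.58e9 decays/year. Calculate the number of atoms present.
N = A/λ = 5.003e10 atoms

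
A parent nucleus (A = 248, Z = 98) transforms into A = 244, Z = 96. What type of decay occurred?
ΔA = -4, ΔZ = -2 ⇒ alpha decay (α)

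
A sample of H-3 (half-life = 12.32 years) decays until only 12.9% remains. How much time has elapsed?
t = t½ × log₂(N₀/N) = 36.4 years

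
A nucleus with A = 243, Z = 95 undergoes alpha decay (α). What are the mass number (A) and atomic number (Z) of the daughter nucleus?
Daughter: A = 239, Z = 93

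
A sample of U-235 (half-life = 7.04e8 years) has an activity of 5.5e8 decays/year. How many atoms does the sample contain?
N = A/λ = 5.586e17 atoms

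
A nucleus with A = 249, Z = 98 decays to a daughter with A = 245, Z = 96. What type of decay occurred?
ΔA = -4, ΔZ = -2 ⇒ alpha decay (α)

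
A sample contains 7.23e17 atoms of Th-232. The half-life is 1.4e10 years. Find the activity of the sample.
A = λN = 3.58e7 decays/year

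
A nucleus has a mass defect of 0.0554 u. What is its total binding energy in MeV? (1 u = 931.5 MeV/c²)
B.E. = Δm × 931.5 = 51.61 MeV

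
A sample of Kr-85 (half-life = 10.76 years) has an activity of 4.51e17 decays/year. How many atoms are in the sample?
N = A/λ = 7.001e18 atoms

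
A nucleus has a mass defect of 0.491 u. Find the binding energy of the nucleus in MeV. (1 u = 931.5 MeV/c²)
B.E. = Δm × 931.5 = 457.4 MeV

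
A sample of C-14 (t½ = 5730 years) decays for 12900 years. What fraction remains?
N/N₀ = (1/2)^(t/t½) = 0.21 = 21%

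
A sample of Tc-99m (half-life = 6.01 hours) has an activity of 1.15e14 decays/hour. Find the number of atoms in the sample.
N = A/λ = 9.971e14 atoms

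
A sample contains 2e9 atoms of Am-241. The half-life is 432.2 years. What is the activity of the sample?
A = λN = 3.208e6 decays/year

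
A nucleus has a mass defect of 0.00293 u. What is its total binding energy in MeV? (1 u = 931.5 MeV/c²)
B.E. = Δm × 931.5 = 2.729 MeV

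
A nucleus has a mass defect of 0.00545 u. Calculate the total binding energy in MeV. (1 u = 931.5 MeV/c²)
B.E. = Δm × 931.5 = 5.077 MeV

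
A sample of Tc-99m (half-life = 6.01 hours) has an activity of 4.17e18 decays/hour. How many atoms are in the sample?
N = A/λ = 3.616e19 atoms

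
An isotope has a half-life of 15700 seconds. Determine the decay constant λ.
λ = ln(2)/t½ = 4.415e-5 second⁻¹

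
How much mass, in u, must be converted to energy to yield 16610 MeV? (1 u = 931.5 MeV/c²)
m = E/c² = 17.83 u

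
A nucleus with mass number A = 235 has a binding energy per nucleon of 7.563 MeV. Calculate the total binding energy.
B.E. = 7.563 × 235 = 1777 MeV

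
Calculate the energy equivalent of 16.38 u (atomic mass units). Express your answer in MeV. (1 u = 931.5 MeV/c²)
E = mc² = 15260 MeV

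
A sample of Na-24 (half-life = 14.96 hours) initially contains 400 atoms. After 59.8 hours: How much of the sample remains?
N = N₀(1/2)^(t/t½) = 25.05 atoms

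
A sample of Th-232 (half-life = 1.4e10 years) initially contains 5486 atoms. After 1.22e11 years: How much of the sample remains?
N = N₀(1/2)^(t/t½) = 13.06 atoms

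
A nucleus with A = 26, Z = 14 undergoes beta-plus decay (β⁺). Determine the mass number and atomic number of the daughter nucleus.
Daughter: A = 26, Z = 13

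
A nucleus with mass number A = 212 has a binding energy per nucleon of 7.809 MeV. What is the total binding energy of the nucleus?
B.E. = 7.809 × 212 = 1656 MeV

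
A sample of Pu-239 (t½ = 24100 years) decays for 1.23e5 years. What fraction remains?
N/N₀ = (1/2)^(t/t½) = 0.02908 = 2.91%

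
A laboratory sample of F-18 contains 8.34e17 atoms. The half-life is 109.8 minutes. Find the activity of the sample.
A = λN = 5.265e15 decays/minute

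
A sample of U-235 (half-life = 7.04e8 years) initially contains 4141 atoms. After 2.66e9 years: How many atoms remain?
N = N₀(1/2)^(t/t½) = 301.8 atoms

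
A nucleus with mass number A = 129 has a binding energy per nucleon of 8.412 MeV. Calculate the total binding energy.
B.E. = 8.412 × 129 = 1085 MeV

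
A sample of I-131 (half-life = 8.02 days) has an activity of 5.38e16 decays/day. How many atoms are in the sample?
N = A/λ = 6.225e17 atoms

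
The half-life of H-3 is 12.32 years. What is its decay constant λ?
λ = ln(2)/t½ = 0.05626 year⁻¹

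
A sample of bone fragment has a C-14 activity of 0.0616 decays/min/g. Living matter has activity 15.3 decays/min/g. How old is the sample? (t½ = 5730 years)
Age = t½ × log₂(A₀/A) = 45590 years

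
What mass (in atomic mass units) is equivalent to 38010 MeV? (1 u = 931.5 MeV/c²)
m = E/c² = 40.81 u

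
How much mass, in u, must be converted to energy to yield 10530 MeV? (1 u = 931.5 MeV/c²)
m = E/c² = 11.3 u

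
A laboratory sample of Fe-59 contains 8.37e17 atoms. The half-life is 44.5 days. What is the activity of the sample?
A = λN = 1.304e16 decays/day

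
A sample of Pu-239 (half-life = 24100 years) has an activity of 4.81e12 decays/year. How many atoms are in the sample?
N = A/λ = 1.672e17 atoms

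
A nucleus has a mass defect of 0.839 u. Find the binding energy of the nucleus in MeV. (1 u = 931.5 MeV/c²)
B.E. = Δm × 931.5 = 781.5 MeV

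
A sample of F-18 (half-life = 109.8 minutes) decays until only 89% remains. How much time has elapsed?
t = t½ × log₂(N₀/N) = 18.46 minutes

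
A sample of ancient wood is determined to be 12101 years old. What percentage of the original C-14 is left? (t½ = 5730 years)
N/N₀ = (1/2)^(t/t½) = 0.2313 = 23.1%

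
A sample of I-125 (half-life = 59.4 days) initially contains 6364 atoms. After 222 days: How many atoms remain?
N = N₀(1/2)^(t/t½) = 477.2 atoms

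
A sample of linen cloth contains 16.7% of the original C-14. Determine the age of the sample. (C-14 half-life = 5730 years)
Age = t½ × log₂(1/ratio) = 14800 years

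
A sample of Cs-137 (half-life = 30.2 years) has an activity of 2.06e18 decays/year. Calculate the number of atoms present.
N = A/λ = 8.975e19 atoms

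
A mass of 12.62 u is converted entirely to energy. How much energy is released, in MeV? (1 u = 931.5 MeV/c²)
E = mc² = 11760 MeV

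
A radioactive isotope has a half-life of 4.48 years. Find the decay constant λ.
λ = ln(2)/t½ = 0.1547 year⁻¹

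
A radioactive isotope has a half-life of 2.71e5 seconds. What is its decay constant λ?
λ = ln(2)/t½ = 2.558e-6 second⁻¹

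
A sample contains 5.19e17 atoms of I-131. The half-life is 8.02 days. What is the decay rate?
A = λN = 4.486e16 decays/day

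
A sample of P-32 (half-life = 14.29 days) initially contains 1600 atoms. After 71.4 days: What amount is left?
N = N₀(1/2)^(t/t½) = 50.12 atoms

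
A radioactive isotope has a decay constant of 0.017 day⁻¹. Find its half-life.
t½ = ln(2)/λ = 40.77 days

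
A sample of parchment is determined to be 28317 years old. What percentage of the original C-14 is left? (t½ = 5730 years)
N/N₀ = (1/2)^(t/t½) = 0.03253 = 3.25%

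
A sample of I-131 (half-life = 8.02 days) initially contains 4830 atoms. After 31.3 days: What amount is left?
N = N₀(1/2)^(t/t½) = 322.9 atoms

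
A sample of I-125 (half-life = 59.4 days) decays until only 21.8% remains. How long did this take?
t = t½ × log₂(N₀/N) = 130.5 days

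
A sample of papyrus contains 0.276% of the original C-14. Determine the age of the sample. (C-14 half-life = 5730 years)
Age = t½ × log₂(1/ratio) = 48710 years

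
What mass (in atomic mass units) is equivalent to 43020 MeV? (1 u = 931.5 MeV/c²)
m = E/c² = 46.18 u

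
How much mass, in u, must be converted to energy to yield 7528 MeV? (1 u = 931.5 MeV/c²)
m = E/c² = 8.082 u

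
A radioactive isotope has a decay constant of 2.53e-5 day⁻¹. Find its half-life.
t½ = ln(2)/λ = 27400 days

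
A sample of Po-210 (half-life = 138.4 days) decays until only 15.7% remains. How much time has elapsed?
t = t½ × log₂(N₀/N) = 369.7 days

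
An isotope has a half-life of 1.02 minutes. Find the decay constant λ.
λ = ln(2)/t½ = 0.6796 minute⁻¹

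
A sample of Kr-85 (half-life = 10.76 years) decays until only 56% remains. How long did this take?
t = t½ × log₂(N₀/N) = 9.001 years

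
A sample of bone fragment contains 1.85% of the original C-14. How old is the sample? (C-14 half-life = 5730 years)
Age = t½ × log₂(1/ratio) = 32980 years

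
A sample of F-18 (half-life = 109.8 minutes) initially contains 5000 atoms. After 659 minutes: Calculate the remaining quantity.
N = N₀(1/2)^(t/t½) = 78.03 atoms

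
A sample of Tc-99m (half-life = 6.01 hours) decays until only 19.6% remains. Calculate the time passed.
t = t½ × log₂(N₀/N) = 14.13 hours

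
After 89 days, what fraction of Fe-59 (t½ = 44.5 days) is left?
N/N₀ = (1/2)^(t/t½) = 0.25 = 25%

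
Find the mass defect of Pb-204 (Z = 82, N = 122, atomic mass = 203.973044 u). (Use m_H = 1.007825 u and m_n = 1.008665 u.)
Δm = Z·m_H + N·m_n − M = 1.726 u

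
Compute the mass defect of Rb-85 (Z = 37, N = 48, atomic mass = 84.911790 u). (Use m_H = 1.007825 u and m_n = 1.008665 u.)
Δm = Z·m_H + N·m_n − M = 0.7937 u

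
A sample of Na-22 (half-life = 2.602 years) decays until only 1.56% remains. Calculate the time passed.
t = t½ × log₂(N₀/N) = 15.62 years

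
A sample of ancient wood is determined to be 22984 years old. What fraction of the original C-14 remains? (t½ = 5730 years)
N/N₀ = (1/2)^(t/t½) = 0.06202 = 6.2%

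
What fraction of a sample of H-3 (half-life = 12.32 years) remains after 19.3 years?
N/N₀ = (1/2)^(t/t½) = 0.3376 = 33.8%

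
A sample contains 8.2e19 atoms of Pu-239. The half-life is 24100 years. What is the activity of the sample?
A = λN = 2.358e15 decays/year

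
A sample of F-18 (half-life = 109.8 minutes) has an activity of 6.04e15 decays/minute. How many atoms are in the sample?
N = A/λ = 9.568e17 atoms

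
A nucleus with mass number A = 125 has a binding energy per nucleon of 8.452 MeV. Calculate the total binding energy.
B.E. = 8.452 × 125 = 1056 MeV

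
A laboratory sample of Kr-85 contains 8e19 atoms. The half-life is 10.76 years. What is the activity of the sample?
A = λN = 5.154e18 decays/year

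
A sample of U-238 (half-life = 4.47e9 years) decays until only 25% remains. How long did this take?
t = t½ × log₂(N₀/N) = 8.94e9 years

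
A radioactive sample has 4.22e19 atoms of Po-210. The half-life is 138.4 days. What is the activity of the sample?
A = λN = 2.113e17 decays/day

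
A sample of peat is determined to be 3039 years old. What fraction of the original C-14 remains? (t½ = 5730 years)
N/N₀ = (1/2)^(t/t½) = 0.6924 = 69.2%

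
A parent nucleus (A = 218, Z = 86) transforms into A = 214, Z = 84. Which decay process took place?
ΔA = -4, ΔZ = -2 ⇒ alpha decay (α)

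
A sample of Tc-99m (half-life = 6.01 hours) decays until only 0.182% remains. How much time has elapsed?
t = t½ × log₂(N₀/N) = 54.7 hours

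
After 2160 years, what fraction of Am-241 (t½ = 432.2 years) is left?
N/N₀ = (1/2)^(t/t½) = 0.0313 = 3.13%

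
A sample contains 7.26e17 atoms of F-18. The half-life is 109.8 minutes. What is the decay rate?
A = λN = 4.583e15 decays/minute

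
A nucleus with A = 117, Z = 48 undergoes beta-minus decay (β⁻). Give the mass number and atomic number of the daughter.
Daughter: A = 117, Z = 49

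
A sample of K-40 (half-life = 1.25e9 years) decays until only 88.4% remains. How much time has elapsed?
t = t½ × log₂(N₀/N) = 2.224e8 years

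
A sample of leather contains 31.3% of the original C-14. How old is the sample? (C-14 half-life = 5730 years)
Age = t½ × log₂(1/ratio) = 9602 years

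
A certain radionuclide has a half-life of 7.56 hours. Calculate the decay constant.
λ = ln(2)/t½ = 0.09169 hour⁻¹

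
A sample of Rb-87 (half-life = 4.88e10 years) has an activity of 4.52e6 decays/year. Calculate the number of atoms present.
N = A/λ = 3.182e17 atoms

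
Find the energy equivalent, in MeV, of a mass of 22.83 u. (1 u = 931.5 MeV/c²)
E = mc² = 21270 MeV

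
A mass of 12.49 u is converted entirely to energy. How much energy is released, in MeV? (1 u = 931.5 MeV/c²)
E = mc² = 11630 MeV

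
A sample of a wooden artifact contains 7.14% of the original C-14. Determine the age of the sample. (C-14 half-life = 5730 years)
Age = t½ × log₂(1/ratio) = 21820 years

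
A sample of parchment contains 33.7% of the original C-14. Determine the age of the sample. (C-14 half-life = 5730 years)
Age = t½ × log₂(1/ratio) = 8991 years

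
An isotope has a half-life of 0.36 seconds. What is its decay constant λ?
λ = ln(2)/t½ = 1.925 second⁻¹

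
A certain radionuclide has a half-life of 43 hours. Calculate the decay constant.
λ = ln(2)/t½ = 0.01612 hour⁻¹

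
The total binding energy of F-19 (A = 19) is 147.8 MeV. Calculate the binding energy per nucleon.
B.E./A = 147.8/19 = 7.779 MeV/nucleon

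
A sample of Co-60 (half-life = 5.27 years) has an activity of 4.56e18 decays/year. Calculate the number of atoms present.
N = A/λ = 3.467e19 atoms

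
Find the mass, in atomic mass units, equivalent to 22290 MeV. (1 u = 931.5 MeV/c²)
m = E/c² = 23.93 u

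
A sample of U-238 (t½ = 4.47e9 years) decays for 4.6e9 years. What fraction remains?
N/N₀ = (1/2)^(t/t½) = 0.49 = 49%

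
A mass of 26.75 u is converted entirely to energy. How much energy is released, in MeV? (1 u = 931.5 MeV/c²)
E = mc² = 24920 MeV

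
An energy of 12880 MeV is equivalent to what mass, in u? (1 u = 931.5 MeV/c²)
m = E/c² = 13.83 u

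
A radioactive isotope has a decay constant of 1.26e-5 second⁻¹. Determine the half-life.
t½ = ln(2)/λ = 55010 seconds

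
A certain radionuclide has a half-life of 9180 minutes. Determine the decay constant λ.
λ = ln(2)/t½ = 7.551e-5 minute⁻¹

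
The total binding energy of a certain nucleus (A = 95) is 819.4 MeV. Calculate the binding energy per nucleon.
B.E./A = 819.4/95 = 8.625 MeV/nucleon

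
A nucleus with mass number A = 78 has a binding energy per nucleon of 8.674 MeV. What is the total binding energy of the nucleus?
B.E. = 8.674 × 78 = 676.6 MeV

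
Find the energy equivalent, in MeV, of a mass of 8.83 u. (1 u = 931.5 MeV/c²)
E = mc² = 8225 MeV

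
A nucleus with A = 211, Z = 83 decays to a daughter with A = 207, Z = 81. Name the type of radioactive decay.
ΔA = -4, ΔZ = -2 ⇒ alpha decay (α)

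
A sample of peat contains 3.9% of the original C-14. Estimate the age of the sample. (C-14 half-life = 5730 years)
Age = t½ × log₂(1/ratio) = 26820 years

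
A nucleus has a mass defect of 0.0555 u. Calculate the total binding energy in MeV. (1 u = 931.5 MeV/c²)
B.E. = Δm × 931.5 = 51.7 MeV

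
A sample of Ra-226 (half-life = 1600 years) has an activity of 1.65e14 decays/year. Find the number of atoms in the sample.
N = A/λ = 3.809e17 atoms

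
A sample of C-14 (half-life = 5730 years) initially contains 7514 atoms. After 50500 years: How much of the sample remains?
N = N₀(1/2)^(t/t½) = 16.7 atoms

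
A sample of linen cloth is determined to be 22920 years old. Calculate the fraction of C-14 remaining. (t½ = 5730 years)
N/N₀ = (1/2)^(t/t½) = 0.0625 = 6.25%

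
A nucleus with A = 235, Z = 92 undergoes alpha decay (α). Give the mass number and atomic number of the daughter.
Daughter: A = 231, Z = 90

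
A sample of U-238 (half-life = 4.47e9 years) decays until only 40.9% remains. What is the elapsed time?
t = t½ × log₂(N₀/N) = 5.766e9 years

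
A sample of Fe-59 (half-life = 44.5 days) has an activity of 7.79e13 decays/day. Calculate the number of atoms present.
N = A/λ = 5.001e15 atoms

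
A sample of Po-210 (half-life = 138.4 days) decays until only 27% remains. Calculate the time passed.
t = t½ × log₂(N₀/N) = 261.4 days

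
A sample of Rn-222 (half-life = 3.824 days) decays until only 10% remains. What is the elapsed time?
t = t½ × log₂(N₀/N) = 12.7 days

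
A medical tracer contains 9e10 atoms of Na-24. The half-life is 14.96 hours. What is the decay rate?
A = λN = 4.17e9 decays/hour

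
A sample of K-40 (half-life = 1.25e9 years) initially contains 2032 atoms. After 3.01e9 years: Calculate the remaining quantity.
N = N₀(1/2)^(t/t½) = 382.9 atoms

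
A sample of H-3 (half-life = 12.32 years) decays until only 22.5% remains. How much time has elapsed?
t = t½ × log₂(N₀/N) = 26.51 years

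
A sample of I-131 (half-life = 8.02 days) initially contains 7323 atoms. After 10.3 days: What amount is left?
N = N₀(1/2)^(t/t½) = 3007 atoms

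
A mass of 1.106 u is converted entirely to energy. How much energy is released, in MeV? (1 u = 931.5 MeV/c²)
E = mc² = 1030 MeV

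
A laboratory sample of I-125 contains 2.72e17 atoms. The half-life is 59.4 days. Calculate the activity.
A = λN = 3.174e15 decays/day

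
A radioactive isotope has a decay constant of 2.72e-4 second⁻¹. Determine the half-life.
t½ = ln(2)/λ = 2548 seconds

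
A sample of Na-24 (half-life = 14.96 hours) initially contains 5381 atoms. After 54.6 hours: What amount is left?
N = N₀(1/2)^(t/t½) = 428.7 atoms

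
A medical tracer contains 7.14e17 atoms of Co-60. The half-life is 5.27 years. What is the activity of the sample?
A = λN = 9.391e16 decays/year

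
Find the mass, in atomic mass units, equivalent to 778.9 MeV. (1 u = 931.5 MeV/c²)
m = E/c² = 0.8362 u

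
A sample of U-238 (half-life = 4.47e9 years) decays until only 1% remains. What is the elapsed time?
t = t½ × log₂(N₀/N) = 2.97e10 years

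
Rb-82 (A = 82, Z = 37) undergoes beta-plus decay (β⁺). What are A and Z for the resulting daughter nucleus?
Daughter: A = 82, Z = 36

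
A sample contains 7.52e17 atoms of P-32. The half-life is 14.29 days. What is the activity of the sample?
A = λN = 3.648e16 decays/day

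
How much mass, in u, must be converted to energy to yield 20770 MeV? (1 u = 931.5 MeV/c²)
m = E/c² = 22.3 u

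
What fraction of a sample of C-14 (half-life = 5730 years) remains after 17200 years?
N/N₀ = (1/2)^(t/t½) = 0.1248 = 12.5%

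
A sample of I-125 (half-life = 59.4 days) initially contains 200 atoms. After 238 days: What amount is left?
N = N₀(1/2)^(t/t½) = 12.44 atoms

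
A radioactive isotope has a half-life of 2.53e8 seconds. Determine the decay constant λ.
λ = ln(2)/t½ = 2.74e-9 second⁻¹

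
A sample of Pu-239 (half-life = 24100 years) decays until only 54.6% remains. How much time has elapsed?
t = t½ × log₂(N₀/N) = 21040 years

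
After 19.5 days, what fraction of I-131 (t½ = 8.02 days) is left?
N/N₀ = (1/2)^(t/t½) = 0.1854 = 18.5%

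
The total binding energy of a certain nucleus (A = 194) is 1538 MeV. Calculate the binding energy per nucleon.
B.E./A = 1538/194 = 7.928 MeV/nucleon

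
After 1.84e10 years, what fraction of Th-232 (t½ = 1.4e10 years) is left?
N/N₀ = (1/2)^(t/t½) = 0.4021 = 40.2%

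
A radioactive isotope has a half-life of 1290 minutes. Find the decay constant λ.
λ = ln(2)/t½ = 5.373e-4 minute⁻¹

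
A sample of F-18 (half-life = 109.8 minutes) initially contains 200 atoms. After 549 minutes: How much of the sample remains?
N = N₀(1/2)^(t/t½) = 6.25 atoms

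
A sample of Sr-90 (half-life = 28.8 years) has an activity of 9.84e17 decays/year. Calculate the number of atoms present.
N = A/λ = 4.088e19 atoms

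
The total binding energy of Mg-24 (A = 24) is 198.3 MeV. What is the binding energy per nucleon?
B.E./A = 198.3/24 = 8.263 MeV/nucleon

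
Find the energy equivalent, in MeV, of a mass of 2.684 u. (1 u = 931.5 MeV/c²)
E = mc² = 2500 MeV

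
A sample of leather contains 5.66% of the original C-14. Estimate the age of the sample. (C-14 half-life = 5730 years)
Age = t½ × log₂(1/ratio) = 23740 years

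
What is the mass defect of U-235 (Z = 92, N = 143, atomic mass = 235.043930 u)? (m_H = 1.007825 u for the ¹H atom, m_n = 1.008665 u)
Δm = Z·m_H + N·m_n − M = 1.915 u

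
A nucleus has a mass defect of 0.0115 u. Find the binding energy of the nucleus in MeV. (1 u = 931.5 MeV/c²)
B.E. = Δm × 931.5 = 10.71 MeV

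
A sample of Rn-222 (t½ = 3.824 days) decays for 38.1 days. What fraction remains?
N/N₀ = (1/2)^(t/t½) = 0.001002 = 0.1%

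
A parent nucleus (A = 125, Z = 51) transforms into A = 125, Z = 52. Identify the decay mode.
ΔA = 0, ΔZ = +1 ⇒ beta-minus decay (β⁻)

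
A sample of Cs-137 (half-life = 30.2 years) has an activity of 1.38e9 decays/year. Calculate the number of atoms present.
N = A/λ = 6.013e10 atoms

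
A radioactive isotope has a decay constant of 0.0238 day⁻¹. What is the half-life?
t½ = ln(2)/λ = 29.12 days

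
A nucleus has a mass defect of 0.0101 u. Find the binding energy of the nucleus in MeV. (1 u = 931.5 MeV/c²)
B.E. = Δm × 931.5 = 9.408 MeV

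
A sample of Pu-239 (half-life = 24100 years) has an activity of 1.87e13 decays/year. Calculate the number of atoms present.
N = A/λ = 6.502e17 atoms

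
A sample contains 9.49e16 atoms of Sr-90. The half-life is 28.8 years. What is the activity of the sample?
A = λN = 2.284e15 decays/year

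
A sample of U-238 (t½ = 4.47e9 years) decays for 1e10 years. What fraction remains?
N/N₀ = (1/2)^(t/t½) = 0.2121 = 21.2%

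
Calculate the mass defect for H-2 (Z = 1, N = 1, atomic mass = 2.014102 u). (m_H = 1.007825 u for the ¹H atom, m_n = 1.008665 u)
Δm = Z·m_H + N·m_n − M = 0.002388 u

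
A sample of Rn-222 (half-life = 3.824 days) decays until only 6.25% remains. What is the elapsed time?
t = t½ × log₂(N₀/N) = 15.3 days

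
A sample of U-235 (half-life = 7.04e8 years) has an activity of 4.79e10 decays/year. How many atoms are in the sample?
N = A/λ = 4.865e19 atoms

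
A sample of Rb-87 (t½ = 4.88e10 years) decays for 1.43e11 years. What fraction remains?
N/N₀ = (1/2)^(t/t½) = 0.1312 = 13.1%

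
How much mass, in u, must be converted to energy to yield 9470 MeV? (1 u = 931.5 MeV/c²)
m = E/c² = 10.17 u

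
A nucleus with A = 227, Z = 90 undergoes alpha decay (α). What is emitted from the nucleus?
α particle = ⁴₂He (2 protons + 2 neutrons)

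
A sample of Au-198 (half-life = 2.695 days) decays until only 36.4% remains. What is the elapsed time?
t = t½ × log₂(N₀/N) = 3.929 days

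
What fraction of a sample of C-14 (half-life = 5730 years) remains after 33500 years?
N/N₀ = (1/2)^(t/t½) = 0.01738 = 1.74%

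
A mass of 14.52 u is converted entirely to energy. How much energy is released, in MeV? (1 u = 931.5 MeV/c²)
E = mc² = 13530 MeV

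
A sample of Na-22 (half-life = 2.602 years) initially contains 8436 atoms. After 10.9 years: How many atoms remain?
N = N₀(1/2)^(t/t½) = 462.5 atoms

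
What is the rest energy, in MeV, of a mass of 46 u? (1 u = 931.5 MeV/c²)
E = mc² = 42850 MeV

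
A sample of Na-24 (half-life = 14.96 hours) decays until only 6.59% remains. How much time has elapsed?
t = t½ × log₂(N₀/N) = 58.7 hours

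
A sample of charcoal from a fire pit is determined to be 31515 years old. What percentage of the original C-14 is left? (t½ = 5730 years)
N/N₀ = (1/2)^(t/t½) = 0.0221 = 2.21%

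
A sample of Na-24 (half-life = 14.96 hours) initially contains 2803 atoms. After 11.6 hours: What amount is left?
N = N₀(1/2)^(t/t½) = 1638 atoms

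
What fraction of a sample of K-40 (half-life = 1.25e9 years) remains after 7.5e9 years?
N/N₀ = (1/2)^(t/t½) = 0.01562 = 1.56%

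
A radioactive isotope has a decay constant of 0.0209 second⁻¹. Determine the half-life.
t½ = ln(2)/λ = 33.16 seconds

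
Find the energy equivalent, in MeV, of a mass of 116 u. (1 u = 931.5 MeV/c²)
E = mc² = 1.081e5 MeV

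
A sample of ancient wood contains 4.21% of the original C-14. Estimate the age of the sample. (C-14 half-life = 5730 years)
Age = t½ × log₂(1/ratio) = 26190 years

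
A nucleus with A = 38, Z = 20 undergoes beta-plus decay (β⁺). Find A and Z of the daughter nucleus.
Daughter: A = 38, Z = 19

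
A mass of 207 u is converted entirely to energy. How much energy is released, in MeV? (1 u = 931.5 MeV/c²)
E = mc² = 1.928e5 MeV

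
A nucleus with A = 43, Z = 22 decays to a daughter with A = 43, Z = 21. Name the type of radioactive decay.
ΔA = 0, ΔZ = -1 ⇒ beta-plus decay (β⁺) or electron capture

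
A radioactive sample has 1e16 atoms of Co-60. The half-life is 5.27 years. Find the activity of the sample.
A = λN = 1.315e15 decays/year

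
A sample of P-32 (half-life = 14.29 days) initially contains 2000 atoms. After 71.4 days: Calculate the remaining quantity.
N = N₀(1/2)^(t/t½) = 62.65 atoms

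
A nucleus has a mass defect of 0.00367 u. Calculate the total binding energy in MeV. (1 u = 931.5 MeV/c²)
B.E. = Δm × 931.5 = 3.419 MeV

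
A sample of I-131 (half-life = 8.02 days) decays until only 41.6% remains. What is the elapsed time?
t = t½ × log₂(N₀/N) = 10.15 days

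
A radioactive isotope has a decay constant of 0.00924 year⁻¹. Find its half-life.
t½ = ln(2)/λ = 75.02 years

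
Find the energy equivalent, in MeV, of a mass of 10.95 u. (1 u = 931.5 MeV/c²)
E = mc² = 10200 MeV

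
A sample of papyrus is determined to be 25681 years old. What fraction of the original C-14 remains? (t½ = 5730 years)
N/N₀ = (1/2)^(t/t½) = 0.04475 = 4.48%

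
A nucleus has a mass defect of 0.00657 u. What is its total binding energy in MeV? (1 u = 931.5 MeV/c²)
B.E. = Δm × 931.5 = 6.12 MeV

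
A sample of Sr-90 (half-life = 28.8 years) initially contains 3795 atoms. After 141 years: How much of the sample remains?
N = N₀(1/2)^(t/t½) = 127.5 atoms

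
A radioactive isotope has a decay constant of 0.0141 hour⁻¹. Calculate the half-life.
t½ = ln(2)/λ = 49.16 hours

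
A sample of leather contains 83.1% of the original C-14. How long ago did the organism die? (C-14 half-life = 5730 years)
Age = t½ × log₂(1/ratio) = 1530 years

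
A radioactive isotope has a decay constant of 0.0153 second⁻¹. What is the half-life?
t½ = ln(2)/λ = 45.3 seconds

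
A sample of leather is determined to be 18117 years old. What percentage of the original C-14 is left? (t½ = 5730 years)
N/N₀ = (1/2)^(t/t½) = 0.1117 = 11.2%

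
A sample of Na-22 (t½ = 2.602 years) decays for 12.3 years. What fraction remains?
N/N₀ = (1/2)^(t/t½) = 0.03776 = 3.78%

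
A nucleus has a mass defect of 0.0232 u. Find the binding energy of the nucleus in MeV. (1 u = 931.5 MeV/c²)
B.E. = Δm × 931.5 = 21.61 MeV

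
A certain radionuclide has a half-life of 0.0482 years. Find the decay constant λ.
λ = ln(2)/t½ = 14.38 year⁻¹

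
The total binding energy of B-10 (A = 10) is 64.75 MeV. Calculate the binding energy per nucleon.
B.E./A = 64.75/10 = 6.475 MeV/nucleon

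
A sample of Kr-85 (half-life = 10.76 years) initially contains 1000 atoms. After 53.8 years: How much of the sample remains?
N = N₀(1/2)^(t/t½) = 31.25 atoms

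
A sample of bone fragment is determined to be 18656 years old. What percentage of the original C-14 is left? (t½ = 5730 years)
N/N₀ = (1/2)^(t/t½) = 0.1047 = 10.5%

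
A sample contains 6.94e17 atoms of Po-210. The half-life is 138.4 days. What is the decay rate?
A = λN = 3.476e15 decays/day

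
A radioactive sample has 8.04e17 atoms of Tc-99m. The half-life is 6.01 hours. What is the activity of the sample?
A = λN = 9.273e16 decays/hour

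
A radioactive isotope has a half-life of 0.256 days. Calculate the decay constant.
λ = ln(2)/t½ = 2.708 day⁻¹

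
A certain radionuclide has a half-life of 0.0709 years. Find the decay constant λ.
λ = ln(2)/t½ = 9.776 year⁻¹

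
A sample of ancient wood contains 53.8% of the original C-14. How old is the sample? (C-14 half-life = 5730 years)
Age = t½ × log₂(1/ratio) = 5124 years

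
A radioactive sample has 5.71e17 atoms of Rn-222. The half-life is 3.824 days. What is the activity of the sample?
A = λN = 1.035e17 decays/day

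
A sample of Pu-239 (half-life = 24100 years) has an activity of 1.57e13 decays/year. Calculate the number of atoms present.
N = A/λ = 5.459e17 atoms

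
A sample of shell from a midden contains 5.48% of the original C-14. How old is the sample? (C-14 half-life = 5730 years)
Age = t½ × log₂(1/ratio) = 24010 years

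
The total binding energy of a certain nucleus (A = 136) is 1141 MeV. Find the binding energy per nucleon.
B.E./A = 1141/136 = 8.39 MeV/nucleon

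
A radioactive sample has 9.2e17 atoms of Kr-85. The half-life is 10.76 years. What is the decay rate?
A = λN = 5.927e16 decays/year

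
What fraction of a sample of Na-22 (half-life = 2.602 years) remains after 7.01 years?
N/N₀ = (1/2)^(t/t½) = 0.1545 = 15.5%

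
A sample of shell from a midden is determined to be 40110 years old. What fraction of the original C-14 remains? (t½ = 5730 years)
N/N₀ = (1/2)^(t/t½) = 0.007812 = 0.781%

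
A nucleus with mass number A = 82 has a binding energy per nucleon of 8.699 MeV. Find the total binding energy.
B.E. = 8.699 × 82 = 713.3 MeV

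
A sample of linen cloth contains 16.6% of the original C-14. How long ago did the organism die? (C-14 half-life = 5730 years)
Age = t½ × log₂(1/ratio) = 14840 years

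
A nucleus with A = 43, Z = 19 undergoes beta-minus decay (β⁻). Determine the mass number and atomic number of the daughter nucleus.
Daughter: A = 43, Z = 20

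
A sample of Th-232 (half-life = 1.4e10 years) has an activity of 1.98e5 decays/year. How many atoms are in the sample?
N = A/λ = 3.999e15 atoms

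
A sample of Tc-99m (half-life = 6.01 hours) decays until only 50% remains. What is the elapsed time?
t = t½ × log₂(N₀/N) = 6.01 hours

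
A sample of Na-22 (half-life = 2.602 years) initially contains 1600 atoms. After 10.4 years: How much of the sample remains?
N = N₀(1/2)^(t/t½) = 100.2 atoms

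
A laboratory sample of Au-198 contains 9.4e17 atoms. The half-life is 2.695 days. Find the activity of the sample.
A = λN = 2.418e17 decays/day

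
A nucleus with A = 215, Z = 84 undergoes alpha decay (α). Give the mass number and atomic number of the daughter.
Daughter: A = 211, Z = 82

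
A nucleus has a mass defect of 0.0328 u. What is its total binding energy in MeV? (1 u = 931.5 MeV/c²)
B.E. = Δm × 931.5 = 30.55 MeV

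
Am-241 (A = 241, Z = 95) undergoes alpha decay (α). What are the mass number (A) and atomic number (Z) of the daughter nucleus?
Daughter: A = 237, Z = 93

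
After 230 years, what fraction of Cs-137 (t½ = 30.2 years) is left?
N/N₀ = (1/2)^(t/t½) = 0.005098 = 0.51%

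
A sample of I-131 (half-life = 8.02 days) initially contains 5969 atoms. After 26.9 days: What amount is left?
N = N₀(1/2)^(t/t½) = 583.7 atoms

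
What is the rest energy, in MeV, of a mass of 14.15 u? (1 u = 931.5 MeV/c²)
E = mc² = 13180 MeV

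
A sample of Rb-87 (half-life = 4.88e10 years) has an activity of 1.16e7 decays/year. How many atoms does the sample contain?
N = A/λ = 8.167e17 atoms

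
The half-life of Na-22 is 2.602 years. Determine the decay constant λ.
λ = ln(2)/t½ = 0.2664 year⁻¹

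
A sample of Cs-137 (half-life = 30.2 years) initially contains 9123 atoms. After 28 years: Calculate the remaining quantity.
N = N₀(1/2)^(t/t½) = 4798 atoms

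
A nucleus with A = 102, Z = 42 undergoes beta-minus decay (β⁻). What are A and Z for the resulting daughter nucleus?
Daughter: A = 102, Z = 43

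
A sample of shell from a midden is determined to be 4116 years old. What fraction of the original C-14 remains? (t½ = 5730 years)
N/N₀ = (1/2)^(t/t½) = 0.6078 = 60.8%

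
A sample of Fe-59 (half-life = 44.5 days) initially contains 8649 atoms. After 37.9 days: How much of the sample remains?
N = N₀(1/2)^(t/t½) = 4793 atoms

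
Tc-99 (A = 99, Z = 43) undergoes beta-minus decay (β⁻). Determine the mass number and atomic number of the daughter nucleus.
Daughter: A = 99, Z = 44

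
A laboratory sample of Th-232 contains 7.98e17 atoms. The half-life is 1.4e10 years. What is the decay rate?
A = λN = 3.951e7 decays/year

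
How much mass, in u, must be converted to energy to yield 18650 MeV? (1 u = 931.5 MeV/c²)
m = E/c² = 20.02 u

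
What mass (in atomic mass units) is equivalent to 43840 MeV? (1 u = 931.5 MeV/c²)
m = E/c² = 47.06 u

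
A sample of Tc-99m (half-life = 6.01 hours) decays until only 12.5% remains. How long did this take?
t = t½ × log₂(N₀/N) = 18.03 hours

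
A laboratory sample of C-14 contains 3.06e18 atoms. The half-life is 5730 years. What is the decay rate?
A = λN = 3.702e14 decays/year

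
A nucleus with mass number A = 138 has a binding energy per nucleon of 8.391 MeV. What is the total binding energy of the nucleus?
B.E. = 8.391 × 138 = 1158 MeV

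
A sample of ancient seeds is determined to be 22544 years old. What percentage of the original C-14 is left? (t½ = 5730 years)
N/N₀ = (1/2)^(t/t½) = 0.06541 = 6.54%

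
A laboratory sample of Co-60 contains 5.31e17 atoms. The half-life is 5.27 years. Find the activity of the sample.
A = λN = 6.984e16 decays/year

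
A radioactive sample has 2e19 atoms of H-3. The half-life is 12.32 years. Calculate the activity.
A = λN = 1.125e18 decays/year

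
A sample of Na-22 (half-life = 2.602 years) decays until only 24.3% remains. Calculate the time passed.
t = t½ × log₂(N₀/N) = 5.311 years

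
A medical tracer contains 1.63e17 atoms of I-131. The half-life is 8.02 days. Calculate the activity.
A = λN = 1.409e16 decays/day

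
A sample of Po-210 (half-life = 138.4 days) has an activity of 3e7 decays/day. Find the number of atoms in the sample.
N = A/λ = 5.99e9 atoms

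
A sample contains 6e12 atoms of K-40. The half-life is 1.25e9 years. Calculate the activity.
A = λN = 3327 decays/year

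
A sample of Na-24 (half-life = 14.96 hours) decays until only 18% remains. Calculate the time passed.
t = t½ × log₂(N₀/N) = 37.01 hours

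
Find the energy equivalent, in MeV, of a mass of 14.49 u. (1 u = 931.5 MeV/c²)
E = mc² = 13500 MeV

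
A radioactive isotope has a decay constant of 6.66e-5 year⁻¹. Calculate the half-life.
t½ = ln(2)/λ = 10410 years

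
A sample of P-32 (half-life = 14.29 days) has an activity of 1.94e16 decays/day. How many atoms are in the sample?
N = A/λ = 4e17 atoms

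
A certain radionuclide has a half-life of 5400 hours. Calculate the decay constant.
λ = ln(2)/t½ = 1.284e-4 hour⁻¹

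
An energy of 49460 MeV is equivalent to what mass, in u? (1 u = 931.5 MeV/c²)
m = E/c² = 53.1 u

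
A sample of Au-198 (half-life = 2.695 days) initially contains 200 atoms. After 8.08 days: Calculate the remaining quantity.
N = N₀(1/2)^(t/t½) = 25.03 atoms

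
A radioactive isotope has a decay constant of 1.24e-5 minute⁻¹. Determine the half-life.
t½ = ln(2)/λ = 55900 minutes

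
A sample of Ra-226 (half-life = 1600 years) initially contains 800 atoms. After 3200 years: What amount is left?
N = N₀(1/2)^(t/t½) = 200 atoms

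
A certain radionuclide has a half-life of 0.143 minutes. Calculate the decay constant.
λ = ln(2)/t½ = 4.847 minute⁻¹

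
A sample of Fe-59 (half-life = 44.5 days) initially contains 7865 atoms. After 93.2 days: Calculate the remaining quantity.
N = N₀(1/2)^(t/t½) = 1842 atoms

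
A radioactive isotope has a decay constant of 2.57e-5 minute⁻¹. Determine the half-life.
t½ = ln(2)/λ = 26970 minutes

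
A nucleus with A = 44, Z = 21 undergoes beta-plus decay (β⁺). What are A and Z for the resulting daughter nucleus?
Daughter: A = 44, Z = 20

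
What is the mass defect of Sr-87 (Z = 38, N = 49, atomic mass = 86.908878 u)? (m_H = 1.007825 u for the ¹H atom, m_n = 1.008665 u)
Δm = Z·m_H + N·m_n − M = 0.8131 u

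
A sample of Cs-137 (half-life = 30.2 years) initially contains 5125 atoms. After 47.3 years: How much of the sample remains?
N = N₀(1/2)^(t/t½) = 1731 atoms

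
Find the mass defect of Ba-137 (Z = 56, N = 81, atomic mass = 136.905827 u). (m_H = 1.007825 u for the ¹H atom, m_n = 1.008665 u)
Δm = Z·m_H + N·m_n − M = 1.234 u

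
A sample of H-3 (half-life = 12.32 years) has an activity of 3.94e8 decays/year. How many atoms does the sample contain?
N = A/λ = 7.003e9 atoms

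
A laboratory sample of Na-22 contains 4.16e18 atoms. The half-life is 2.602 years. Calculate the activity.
A = λN = 1.108e18 decays/year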